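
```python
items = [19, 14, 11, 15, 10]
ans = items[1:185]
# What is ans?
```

items has length 5. The slice items[1:185] selects indices [1, 2, 3, 4] (1->14, 2->11, 3->15, 4->10), giving [14, 11, 15, 10].

[14, 11, 15, 10]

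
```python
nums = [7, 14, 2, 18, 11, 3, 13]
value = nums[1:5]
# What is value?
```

nums has length 7. The slice nums[1:5] selects indices [1, 2, 3, 4] (1->14, 2->2, 3->18, 4->11), giving [14, 2, 18, 11].

[14, 2, 18, 11]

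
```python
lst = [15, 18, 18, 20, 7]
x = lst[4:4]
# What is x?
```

lst has length 5. The slice lst[4:4] resolves to an empty index range, so the result is [].

[]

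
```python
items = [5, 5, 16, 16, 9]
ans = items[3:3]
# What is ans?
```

items has length 5. The slice items[3:3] resolves to an empty index range, so the result is [].

[]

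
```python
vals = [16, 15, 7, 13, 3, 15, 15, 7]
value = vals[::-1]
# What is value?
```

vals has length 8. The slice vals[::-1] selects indices [7, 6, 5, 4, 3, 2, 1, 0] (7->7, 6->15, 5->15, 4->3, 3->13, 2->7, 1->15, 0->16), giving [7, 15, 15, 3, 13, 7, 15, 16].

[7, 15, 15, 3, 13, 7, 15, 16]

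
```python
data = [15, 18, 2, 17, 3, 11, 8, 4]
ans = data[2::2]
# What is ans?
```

data has length 8. The slice data[2::2] selects indices [2, 4, 6] (2->2, 4->3, 6->8), giving [2, 3, 8].

[2, 3, 8]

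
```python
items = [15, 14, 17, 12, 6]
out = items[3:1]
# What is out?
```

items has length 5. The slice items[3:1] resolves to an empty index range, so the result is [].

[]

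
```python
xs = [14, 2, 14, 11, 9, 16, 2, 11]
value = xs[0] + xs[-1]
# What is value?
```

xs has length 8. xs[0] = 14.
xs has length 8. Negative index -1 maps to positive index 8 + (-1) = 7. xs[7] = 11.
Sum: 14 + 11 = 25.

25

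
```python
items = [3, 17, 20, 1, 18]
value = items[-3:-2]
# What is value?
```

items has length 5. The slice items[-3:-2] selects indices [2] (2->20), giving [20].

[20]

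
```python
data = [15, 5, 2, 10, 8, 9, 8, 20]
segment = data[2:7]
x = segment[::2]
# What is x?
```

data has length 8. The slice data[2:7] selects indices [2, 3, 4, 5, 6] (2->2, 3->10, 4->8, 5->9, 6->8), giving [2, 10, 8, 9, 8]. So segment = [2, 10, 8, 9, 8]. segment has length 5. The slice segment[::2] selects indices [0, 2, 4] (0->2, 2->8, 4->8), giving [2, 8, 8].

[2, 8, 8]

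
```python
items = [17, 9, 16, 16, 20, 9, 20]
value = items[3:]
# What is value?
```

items has length 7. The slice items[3:] selects indices [3, 4, 5, 6] (3->16, 4->20, 5->9, 6->20), giving [16, 20, 9, 20].

[16, 20, 9, 20]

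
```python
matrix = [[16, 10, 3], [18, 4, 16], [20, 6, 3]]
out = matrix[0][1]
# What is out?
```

matrix[0] = [16, 10, 3]. Taking column 1 of that row yields 10.

10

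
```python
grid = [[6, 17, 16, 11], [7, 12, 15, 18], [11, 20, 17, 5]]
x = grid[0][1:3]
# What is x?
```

grid[0] = [6, 17, 16, 11]. grid[0] has length 4. The slice grid[0][1:3] selects indices [1, 2] (1->17, 2->16), giving [17, 16].

[17, 16]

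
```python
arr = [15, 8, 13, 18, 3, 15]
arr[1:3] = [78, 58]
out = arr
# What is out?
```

arr starts as [15, 8, 13, 18, 3, 15] (length 6). The slice arr[1:3] covers indices [1, 2] with values [8, 13]. Replacing that slice with [78, 58] (same length) produces [15, 78, 58, 18, 3, 15].

[15, 78, 58, 18, 3, 15]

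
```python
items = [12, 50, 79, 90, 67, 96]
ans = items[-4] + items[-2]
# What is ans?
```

items has length 6. Negative index -4 maps to positive index 6 + (-4) = 2. items[2] = 79.
items has length 6. Negative index -2 maps to positive index 6 + (-2) = 4. items[4] = 67.
Sum: 79 + 67 = 146.

146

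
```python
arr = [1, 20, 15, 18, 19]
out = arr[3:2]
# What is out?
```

arr has length 5. The slice arr[3:2] resolves to an empty index range, so the result is [].

[]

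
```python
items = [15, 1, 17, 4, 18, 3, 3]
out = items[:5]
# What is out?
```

items has length 7. The slice items[:5] selects indices [0, 1, 2, 3, 4] (0->15, 1->1, 2->17, 3->4, 4->18), giving [15, 1, 17, 4, 18].

[15, 1, 17, 4, 18]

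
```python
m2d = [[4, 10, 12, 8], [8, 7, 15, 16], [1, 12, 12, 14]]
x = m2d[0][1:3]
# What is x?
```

m2d[0] = [4, 10, 12, 8]. m2d[0] has length 4. The slice m2d[0][1:3] selects indices [1, 2] (1->10, 2->12), giving [10, 12].

[10, 12]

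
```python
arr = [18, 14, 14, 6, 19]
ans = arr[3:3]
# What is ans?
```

arr has length 5. The slice arr[3:3] resolves to an empty index range, so the result is [].

[]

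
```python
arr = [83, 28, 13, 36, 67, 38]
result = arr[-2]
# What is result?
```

arr has length 6. Negative index -2 maps to positive index 6 + (-2) = 4. arr[4] = 67.

67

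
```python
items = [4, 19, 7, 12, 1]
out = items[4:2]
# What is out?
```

items has length 5. The slice items[4:2] resolves to an empty index range, so the result is [].

[]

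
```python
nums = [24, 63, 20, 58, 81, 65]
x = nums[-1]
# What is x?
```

nums has length 6. Negative index -1 maps to positive index 6 + (-1) = 5. nums[5] = 65.

65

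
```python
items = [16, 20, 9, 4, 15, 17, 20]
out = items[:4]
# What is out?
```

items has length 7. The slice items[:4] selects indices [0, 1, 2, 3] (0->16, 1->20, 2->9, 3->4), giving [16, 20, 9, 4].

[16, 20, 9, 4]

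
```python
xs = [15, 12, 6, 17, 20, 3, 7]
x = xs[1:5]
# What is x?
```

xs has length 7. The slice xs[1:5] selects indices [1, 2, 3, 4] (1->12, 2->6, 3->17, 4->20), giving [12, 6, 17, 20].

[12, 6, 17, 20]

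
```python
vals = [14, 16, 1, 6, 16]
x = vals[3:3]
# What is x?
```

vals has length 5. The slice vals[3:3] resolves to an empty index range, so the result is [].

[]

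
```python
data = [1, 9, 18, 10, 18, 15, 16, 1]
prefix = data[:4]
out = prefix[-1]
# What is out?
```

data has length 8. The slice data[:4] selects indices [0, 1, 2, 3] (0->1, 1->9, 2->18, 3->10), giving [1, 9, 18, 10]. So prefix = [1, 9, 18, 10]. Then prefix[-1] = 10.

10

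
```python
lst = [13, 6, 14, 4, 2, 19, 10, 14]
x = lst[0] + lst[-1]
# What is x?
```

lst has length 8. lst[0] = 13.
lst has length 8. Negative index -1 maps to positive index 8 + (-1) = 7. lst[7] = 14.
Sum: 13 + 14 = 27.

27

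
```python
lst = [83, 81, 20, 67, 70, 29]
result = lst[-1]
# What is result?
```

lst has length 6. Negative index -1 maps to positive index 6 + (-1) = 5. lst[5] = 29.

29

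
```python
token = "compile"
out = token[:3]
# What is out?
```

token has length 7. The slice token[:3] selects indices [0, 1, 2] (0->'c', 1->'o', 2->'m'), giving 'com'.

'com'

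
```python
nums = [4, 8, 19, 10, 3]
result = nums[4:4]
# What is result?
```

nums has length 5. The slice nums[4:4] resolves to an empty index range, so the result is [].

[]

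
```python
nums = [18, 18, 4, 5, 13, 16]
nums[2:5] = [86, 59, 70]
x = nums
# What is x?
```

nums starts as [18, 18, 4, 5, 13, 16] (length 6). The slice nums[2:5] covers indices [2, 3, 4] with values [4, 5, 13]. Replacing that slice with [86, 59, 70] (same length) produces [18, 18, 86, 59, 70, 16].

[18, 18, 86, 59, 70, 16]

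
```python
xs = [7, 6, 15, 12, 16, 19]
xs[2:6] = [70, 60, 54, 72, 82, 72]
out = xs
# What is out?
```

xs starts as [7, 6, 15, 12, 16, 19] (length 6). The slice xs[2:6] covers indices [2, 3, 4, 5] with values [15, 12, 16, 19]. Replacing that slice with [70, 60, 54, 72, 82, 72] (different length) produces [7, 6, 70, 60, 54, 72, 82, 72].

[7, 6, 70, 60, 54, 72, 82, 72]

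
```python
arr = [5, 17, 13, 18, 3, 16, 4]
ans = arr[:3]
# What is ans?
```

arr has length 7. The slice arr[:3] selects indices [0, 1, 2] (0->5, 1->17, 2->13), giving [5, 17, 13].

[5, 17, 13]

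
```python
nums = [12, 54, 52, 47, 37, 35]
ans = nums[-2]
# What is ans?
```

nums has length 6. Negative index -2 maps to positive index 6 + (-2) = 4. nums[4] = 37.

37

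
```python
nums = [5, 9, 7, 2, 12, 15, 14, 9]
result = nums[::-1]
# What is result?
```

nums has length 8. The slice nums[::-1] selects indices [7, 6, 5, 4, 3, 2, 1, 0] (7->9, 6->14, 5->15, 4->12, 3->2, 2->7, 1->9, 0->5), giving [9, 14, 15, 12, 2, 7, 9, 5].

[9, 14, 15, 12, 2, 7, 9, 5]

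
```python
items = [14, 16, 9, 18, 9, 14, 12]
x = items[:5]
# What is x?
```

items has length 7. The slice items[:5] selects indices [0, 1, 2, 3, 4] (0->14, 1->16, 2->9, 3->18, 4->9), giving [14, 16, 9, 18, 9].

[14, 16, 9, 18, 9]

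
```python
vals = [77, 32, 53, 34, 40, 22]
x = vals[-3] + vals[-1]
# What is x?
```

vals has length 6. Negative index -3 maps to positive index 6 + (-3) = 3. vals[3] = 34.
vals has length 6. Negative index -1 maps to positive index 6 + (-1) = 5. vals[5] = 22.
Sum: 34 + 22 = 56.

56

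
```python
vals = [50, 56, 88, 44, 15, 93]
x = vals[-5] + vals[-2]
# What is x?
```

vals has length 6. Negative index -5 maps to positive index 6 + (-5) = 1. vals[1] = 56.
vals has length 6. Negative index -2 maps to positive index 6 + (-2) = 4. vals[4] = 15.
Sum: 56 + 15 = 71.

71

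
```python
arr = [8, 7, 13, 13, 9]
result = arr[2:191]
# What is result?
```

arr has length 5. The slice arr[2:191] selects indices [2, 3, 4] (2->13, 3->13, 4->9), giving [13, 13, 9].

[13, 13, 9]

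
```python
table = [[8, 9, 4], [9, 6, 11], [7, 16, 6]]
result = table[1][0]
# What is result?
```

table[1] = [9, 6, 11]. Taking column 0 of that row yields 9.

9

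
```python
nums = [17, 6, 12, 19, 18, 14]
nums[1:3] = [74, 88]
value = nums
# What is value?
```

nums starts as [17, 6, 12, 19, 18, 14] (length 6). The slice nums[1:3] covers indices [1, 2] with values [6, 12]. Replacing that slice with [74, 88] (same length) produces [17, 74, 88, 19, 18, 14].

[17, 74, 88, 19, 18, 14]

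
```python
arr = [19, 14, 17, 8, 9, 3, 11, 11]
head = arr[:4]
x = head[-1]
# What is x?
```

arr has length 8. The slice arr[:4] selects indices [0, 1, 2, 3] (0->19, 1->14, 2->17, 3->8), giving [19, 14, 17, 8]. So head = [19, 14, 17, 8]. Then head[-1] = 8.

8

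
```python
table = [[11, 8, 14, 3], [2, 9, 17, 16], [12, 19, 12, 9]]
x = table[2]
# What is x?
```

table has 3 rows. Row 2 is [12, 19, 12, 9].

[12, 19, 12, 9]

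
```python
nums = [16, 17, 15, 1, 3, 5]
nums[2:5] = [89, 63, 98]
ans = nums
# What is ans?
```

nums starts as [16, 17, 15, 1, 3, 5] (length 6). The slice nums[2:5] covers indices [2, 3, 4] with values [15, 1, 3]. Replacing that slice with [89, 63, 98] (same length) produces [16, 17, 89, 63, 98, 5].

[16, 17, 89, 63, 98, 5]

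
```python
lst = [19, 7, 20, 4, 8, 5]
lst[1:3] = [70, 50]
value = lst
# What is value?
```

lst starts as [19, 7, 20, 4, 8, 5] (length 6). The slice lst[1:3] covers indices [1, 2] with values [7, 20]. Replacing that slice with [70, 50] (same length) produces [19, 70, 50, 4, 8, 5].

[19, 70, 50, 4, 8, 5]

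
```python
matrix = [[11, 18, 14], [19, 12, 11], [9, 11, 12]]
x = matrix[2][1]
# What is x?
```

matrix[2] = [9, 11, 12]. Taking column 1 of that row yields 11.

11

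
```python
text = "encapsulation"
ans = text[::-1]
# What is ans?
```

text has length 13. The slice text[::-1] selects indices [12, 11, 10, 9, 8, 7, 6, 5, 4, 3, 2, 1, 0] (12->'n', 11->'o', 10->'i', 9->'t', 8->'a', 7->'l', 6->'u', 5->'s', 4->'p', 3->'a', 2->'c', 1->'n', 0->'e'), giving 'noitaluspacne'.

'noitaluspacne'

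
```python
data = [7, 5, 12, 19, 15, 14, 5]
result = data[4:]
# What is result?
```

data has length 7. The slice data[4:] selects indices [4, 5, 6] (4->15, 5->14, 6->5), giving [15, 14, 5].

[15, 14, 5]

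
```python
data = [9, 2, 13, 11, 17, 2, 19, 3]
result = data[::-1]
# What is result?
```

data has length 8. The slice data[::-1] selects indices [7, 6, 5, 4, 3, 2, 1, 0] (7->3, 6->19, 5->2, 4->17, 3->11, 2->13, 1->2, 0->9), giving [3, 19, 2, 17, 11, 13, 2, 9].

[3, 19, 2, 17, 11, 13, 2, 9]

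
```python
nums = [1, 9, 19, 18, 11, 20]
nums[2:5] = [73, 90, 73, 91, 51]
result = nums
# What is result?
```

nums starts as [1, 9, 19, 18, 11, 20] (length 6). The slice nums[2:5] covers indices [2, 3, 4] with values [19, 18, 11]. Replacing that slice with [73, 90, 73, 91, 51] (different length) produces [1, 9, 73, 90, 73, 91, 51, 20].

[1, 9, 73, 90, 73, 91, 51, 20]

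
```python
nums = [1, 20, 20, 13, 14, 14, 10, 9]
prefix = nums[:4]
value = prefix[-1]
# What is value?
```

nums has length 8. The slice nums[:4] selects indices [0, 1, 2, 3] (0->1, 1->20, 2->20, 3->13), giving [1, 20, 20, 13]. So prefix = [1, 20, 20, 13]. Then prefix[-1] = 13.

13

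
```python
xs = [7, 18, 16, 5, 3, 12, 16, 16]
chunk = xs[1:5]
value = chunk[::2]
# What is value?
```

xs has length 8. The slice xs[1:5] selects indices [1, 2, 3, 4] (1->18, 2->16, 3->5, 4->3), giving [18, 16, 5, 3]. So chunk = [18, 16, 5, 3]. chunk has length 4. The slice chunk[::2] selects indices [0, 2] (0->18, 2->5), giving [18, 5].

[18, 5]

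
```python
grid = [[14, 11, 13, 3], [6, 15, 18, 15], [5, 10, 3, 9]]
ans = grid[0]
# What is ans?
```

grid has 3 rows. Row 0 is [14, 11, 13, 3].

[14, 11, 13, 3]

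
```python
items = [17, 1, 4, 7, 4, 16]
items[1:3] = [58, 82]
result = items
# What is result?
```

items starts as [17, 1, 4, 7, 4, 16] (length 6). The slice items[1:3] covers indices [1, 2] with values [1, 4]. Replacing that slice with [58, 82] (same length) produces [17, 58, 82, 7, 4, 16].

[17, 58, 82, 7, 4, 16]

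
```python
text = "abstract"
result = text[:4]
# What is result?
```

text has length 8. The slice text[:4] selects indices [0, 1, 2, 3] (0->'a', 1->'b', 2->'s', 3->'t'), giving 'abst'.

'abst'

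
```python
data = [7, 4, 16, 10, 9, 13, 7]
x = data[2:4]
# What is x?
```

data has length 7. The slice data[2:4] selects indices [2, 3] (2->16, 3->10), giving [16, 10].

[16, 10]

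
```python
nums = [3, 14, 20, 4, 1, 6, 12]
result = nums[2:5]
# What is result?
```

nums has length 7. The slice nums[2:5] selects indices [2, 3, 4] (2->20, 3->4, 4->1), giving [20, 4, 1].

[20, 4, 1]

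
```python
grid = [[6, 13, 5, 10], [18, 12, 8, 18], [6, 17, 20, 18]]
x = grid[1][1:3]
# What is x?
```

grid[1] = [18, 12, 8, 18]. grid[1] has length 4. The slice grid[1][1:3] selects indices [1, 2] (1->12, 2->8), giving [12, 8].

[12, 8]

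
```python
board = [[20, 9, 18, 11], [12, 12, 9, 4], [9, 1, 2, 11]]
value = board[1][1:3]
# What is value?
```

board[1] = [12, 12, 9, 4]. board[1] has length 4. The slice board[1][1:3] selects indices [1, 2] (1->12, 2->9), giving [12, 9].

[12, 9]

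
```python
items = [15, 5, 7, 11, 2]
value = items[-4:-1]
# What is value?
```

items has length 5. The slice items[-4:-1] selects indices [1, 2, 3] (1->5, 2->7, 3->11), giving [5, 7, 11].

[5, 7, 11]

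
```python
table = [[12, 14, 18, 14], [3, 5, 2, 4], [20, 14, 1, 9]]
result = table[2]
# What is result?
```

table has 3 rows. Row 2 is [20, 14, 1, 9].

[20, 14, 1, 9]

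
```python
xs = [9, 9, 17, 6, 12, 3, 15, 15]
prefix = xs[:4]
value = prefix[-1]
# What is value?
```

xs has length 8. The slice xs[:4] selects indices [0, 1, 2, 3] (0->9, 1->9, 2->17, 3->6), giving [9, 9, 17, 6]. So prefix = [9, 9, 17, 6]. Then prefix[-1] = 6.

6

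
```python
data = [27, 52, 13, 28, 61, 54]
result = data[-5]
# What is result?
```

data has length 6. Negative index -5 maps to positive index 6 + (-5) = 1. data[1] = 52.

52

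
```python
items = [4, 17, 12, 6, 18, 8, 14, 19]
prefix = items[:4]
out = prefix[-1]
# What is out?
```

items has length 8. The slice items[:4] selects indices [0, 1, 2, 3] (0->4, 1->17, 2->12, 3->6), giving [4, 17, 12, 6]. So prefix = [4, 17, 12, 6]. Then prefix[-1] = 6.

6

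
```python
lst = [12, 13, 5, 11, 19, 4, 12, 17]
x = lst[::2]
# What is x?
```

lst has length 8. The slice lst[::2] selects indices [0, 2, 4, 6] (0->12, 2->5, 4->19, 6->12), giving [12, 5, 19, 12].

[12, 5, 19, 12]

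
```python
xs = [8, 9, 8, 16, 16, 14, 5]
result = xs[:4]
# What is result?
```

xs has length 7. The slice xs[:4] selects indices [0, 1, 2, 3] (0->8, 1->9, 2->8, 3->16), giving [8, 9, 8, 16].

[8, 9, 8, 16]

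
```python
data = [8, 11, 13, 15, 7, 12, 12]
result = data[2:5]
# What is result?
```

data has length 7. The slice data[2:5] selects indices [2, 3, 4] (2->13, 3->15, 4->7), giving [13, 15, 7].

[13, 15, 7]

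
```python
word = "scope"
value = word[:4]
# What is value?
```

word has length 5. The slice word[:4] selects indices [0, 1, 2, 3] (0->'s', 1->'c', 2->'o', 3->'p'), giving 'scop'.

'scop'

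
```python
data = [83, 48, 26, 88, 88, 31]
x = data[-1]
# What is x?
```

data has length 6. Negative index -1 maps to positive index 6 + (-1) = 5. data[5] = 31.

31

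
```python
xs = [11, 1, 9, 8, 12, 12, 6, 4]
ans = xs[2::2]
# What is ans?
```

xs has length 8. The slice xs[2::2] selects indices [2, 4, 6] (2->9, 4->12, 6->6), giving [9, 12, 6].

[9, 12, 6]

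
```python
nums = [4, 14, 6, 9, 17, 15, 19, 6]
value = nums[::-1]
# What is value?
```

nums has length 8. The slice nums[::-1] selects indices [7, 6, 5, 4, 3, 2, 1, 0] (7->6, 6->19, 5->15, 4->17, 3->9, 2->6, 1->14, 0->4), giving [6, 19, 15, 17, 9, 6, 14, 4].

[6, 19, 15, 17, 9, 6, 14, 4]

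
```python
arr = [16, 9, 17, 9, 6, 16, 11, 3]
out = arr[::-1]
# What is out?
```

arr has length 8. The slice arr[::-1] selects indices [7, 6, 5, 4, 3, 2, 1, 0] (7->3, 6->11, 5->16, 4->6, 3->9, 2->17, 1->9, 0->16), giving [3, 11, 16, 6, 9, 17, 9, 16].

[3, 11, 16, 6, 9, 17, 9, 16]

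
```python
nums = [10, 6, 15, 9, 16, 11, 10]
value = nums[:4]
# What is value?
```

nums has length 7. The slice nums[:4] selects indices [0, 1, 2, 3] (0->10, 1->6, 2->15, 3->9), giving [10, 6, 15, 9].

[10, 6, 15, 9]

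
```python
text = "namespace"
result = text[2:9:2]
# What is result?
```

text has length 9. The slice text[2:9:2] selects indices [2, 4, 6, 8] (2->'m', 4->'s', 6->'a', 8->'e'), giving 'msae'.

'msae'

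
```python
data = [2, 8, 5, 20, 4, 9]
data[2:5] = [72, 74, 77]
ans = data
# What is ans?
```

data starts as [2, 8, 5, 20, 4, 9] (length 6). The slice data[2:5] covers indices [2, 3, 4] with values [5, 20, 4]. Replacing that slice with [72, 74, 77] (same length) produces [2, 8, 72, 74, 77, 9].

[2, 8, 72, 74, 77, 9]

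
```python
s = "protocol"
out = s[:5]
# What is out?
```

s has length 8. The slice s[:5] selects indices [0, 1, 2, 3, 4] (0->'p', 1->'r', 2->'o', 3->'t', 4->'o'), giving 'proto'.

'proto'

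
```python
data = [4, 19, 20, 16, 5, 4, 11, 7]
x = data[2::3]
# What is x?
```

data has length 8. The slice data[2::3] selects indices [2, 5] (2->20, 5->4), giving [20, 4].

[20, 4]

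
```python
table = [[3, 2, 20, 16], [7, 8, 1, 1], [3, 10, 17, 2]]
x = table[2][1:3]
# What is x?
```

table[2] = [3, 10, 17, 2]. table[2] has length 4. The slice table[2][1:3] selects indices [1, 2] (1->10, 2->17), giving [10, 17].

[10, 17]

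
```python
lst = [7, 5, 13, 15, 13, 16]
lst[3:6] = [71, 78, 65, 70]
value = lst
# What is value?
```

lst starts as [7, 5, 13, 15, 13, 16] (length 6). The slice lst[3:6] covers indices [3, 4, 5] with values [15, 13, 16]. Replacing that slice with [71, 78, 65, 70] (different length) produces [7, 5, 13, 71, 78, 65, 70].

[7, 5, 13, 71, 78, 65, 70]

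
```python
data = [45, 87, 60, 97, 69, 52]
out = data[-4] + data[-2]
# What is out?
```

data has length 6. Negative index -4 maps to positive index 6 + (-4) = 2. data[2] = 60.
data has length 6. Negative index -2 maps to positive index 6 + (-2) = 4. data[4] = 69.
Sum: 60 + 69 = 129.

129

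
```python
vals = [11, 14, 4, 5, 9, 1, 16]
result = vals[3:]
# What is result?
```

vals has length 7. The slice vals[3:] selects indices [3, 4, 5, 6] (3->5, 4->9, 5->1, 6->16), giving [5, 9, 1, 16].

[5, 9, 1, 16]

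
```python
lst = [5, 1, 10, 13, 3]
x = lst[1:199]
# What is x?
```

lst has length 5. The slice lst[1:199] selects indices [1, 2, 3, 4] (1->1, 2->10, 3->13, 4->3), giving [1, 10, 13, 3].

[1, 10, 13, 3]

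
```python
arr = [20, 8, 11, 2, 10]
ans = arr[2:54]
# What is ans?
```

arr has length 5. The slice arr[2:54] selects indices [2, 3, 4] (2->11, 3->2, 4->10), giving [11, 2, 10].

[11, 2, 10]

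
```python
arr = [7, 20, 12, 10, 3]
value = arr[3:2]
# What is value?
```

arr has length 5. The slice arr[3:2] resolves to an empty index range, so the result is [].

[]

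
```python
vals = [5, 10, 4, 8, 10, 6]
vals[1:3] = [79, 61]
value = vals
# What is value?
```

vals starts as [5, 10, 4, 8, 10, 6] (length 6). The slice vals[1:3] covers indices [1, 2] with values [10, 4]. Replacing that slice with [79, 61] (same length) produces [5, 79, 61, 8, 10, 6].

[5, 79, 61, 8, 10, 6]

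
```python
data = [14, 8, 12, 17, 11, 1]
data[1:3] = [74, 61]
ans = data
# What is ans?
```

data starts as [14, 8, 12, 17, 11, 1] (length 6). The slice data[1:3] covers indices [1, 2] with values [8, 12]. Replacing that slice with [74, 61] (same length) produces [14, 74, 61, 17, 11, 1].

[14, 74, 61, 17, 11, 1]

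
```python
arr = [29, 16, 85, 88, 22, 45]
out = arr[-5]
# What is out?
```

arr has length 6. Negative index -5 maps to positive index 6 + (-5) = 1. arr[1] = 16.

16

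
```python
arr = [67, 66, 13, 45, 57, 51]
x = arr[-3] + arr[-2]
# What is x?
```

arr has length 6. Negative index -3 maps to positive index 6 + (-3) = 3. arr[3] = 45.
arr has length 6. Negative index -2 maps to positive index 6 + (-2) = 4. arr[4] = 57.
Sum: 45 + 57 = 102.

102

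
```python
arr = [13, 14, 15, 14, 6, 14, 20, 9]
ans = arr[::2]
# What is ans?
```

arr has length 8. The slice arr[::2] selects indices [0, 2, 4, 6] (0->13, 2->15, 4->6, 6->20), giving [13, 15, 6, 20].

[13, 15, 6, 20]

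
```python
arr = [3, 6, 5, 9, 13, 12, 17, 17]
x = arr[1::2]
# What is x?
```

arr has length 8. The slice arr[1::2] selects indices [1, 3, 5, 7] (1->6, 3->9, 5->12, 7->17), giving [6, 9, 12, 17].

[6, 9, 12, 17]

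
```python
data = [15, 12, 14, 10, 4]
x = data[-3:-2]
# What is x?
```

data has length 5. The slice data[-3:-2] selects indices [2] (2->14), giving [14].

[14]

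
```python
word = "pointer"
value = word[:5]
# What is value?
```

word has length 7. The slice word[:5] selects indices [0, 1, 2, 3, 4] (0->'p', 1->'o', 2->'i', 3->'n', 4->'t'), giving 'point'.

'point'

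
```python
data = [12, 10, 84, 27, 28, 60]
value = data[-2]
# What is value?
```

data has length 6. Negative index -2 maps to positive index 6 + (-2) = 4. data[4] = 28.

28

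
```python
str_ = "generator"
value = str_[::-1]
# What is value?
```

str_ has length 9. The slice str_[::-1] selects indices [8, 7, 6, 5, 4, 3, 2, 1, 0] (8->'r', 7->'o', 6->'t', 5->'a', 4->'r', 3->'e', 2->'n', 1->'e', 0->'g'), giving 'rotareneg'.

'rotareneg'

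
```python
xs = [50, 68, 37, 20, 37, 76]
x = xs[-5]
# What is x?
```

xs has length 6. Negative index -5 maps to positive index 6 + (-5) = 1. xs[1] = 68.

68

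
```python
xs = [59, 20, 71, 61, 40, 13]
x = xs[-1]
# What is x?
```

xs has length 6. Negative index -1 maps to positive index 6 + (-1) = 5. xs[5] = 13.

13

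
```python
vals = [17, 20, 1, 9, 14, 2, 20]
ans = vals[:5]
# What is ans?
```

vals has length 7. The slice vals[:5] selects indices [0, 1, 2, 3, 4] (0->17, 1->20, 2->1, 3->9, 4->14), giving [17, 20, 1, 9, 14].

[17, 20, 1, 9, 14]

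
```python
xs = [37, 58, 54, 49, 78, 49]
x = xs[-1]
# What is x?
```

xs has length 6. Negative index -1 maps to positive index 6 + (-1) = 5. xs[5] = 49.

49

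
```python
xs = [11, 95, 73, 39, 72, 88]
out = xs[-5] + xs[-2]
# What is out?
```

xs has length 6. Negative index -5 maps to positive index 6 + (-5) = 1. xs[1] = 95.
xs has length 6. Negative index -2 maps to positive index 6 + (-2) = 4. xs[4] = 72.
Sum: 95 + 72 = 167.

167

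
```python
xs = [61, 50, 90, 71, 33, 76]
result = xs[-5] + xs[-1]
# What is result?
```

xs has length 6. Negative index -5 maps to positive index 6 + (-5) = 1. xs[1] = 50.
xs has length 6. Negative index -1 maps to positive index 6 + (-1) = 5. xs[5] = 76.
Sum: 50 + 76 = 126.

126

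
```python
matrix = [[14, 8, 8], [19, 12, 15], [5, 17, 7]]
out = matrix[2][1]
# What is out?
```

matrix[2] = [5, 17, 7]. Taking column 1 of that row yields 17.

17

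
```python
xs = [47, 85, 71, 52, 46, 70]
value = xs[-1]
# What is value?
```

xs has length 6. Negative index -1 maps to positive index 6 + (-1) = 5. xs[5] = 70.

70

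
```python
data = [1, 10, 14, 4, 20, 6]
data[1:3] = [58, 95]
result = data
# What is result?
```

data starts as [1, 10, 14, 4, 20, 6] (length 6). The slice data[1:3] covers indices [1, 2] with values [10, 14]. Replacing that slice with [58, 95] (same length) produces [1, 58, 95, 4, 20, 6].

[1, 58, 95, 4, 20, 6]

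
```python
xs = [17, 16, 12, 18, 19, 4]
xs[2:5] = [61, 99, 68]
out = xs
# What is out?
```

xs starts as [17, 16, 12, 18, 19, 4] (length 6). The slice xs[2:5] covers indices [2, 3, 4] with values [12, 18, 19]. Replacing that slice with [61, 99, 68] (same length) produces [17, 16, 61, 99, 68, 4].

[17, 16, 61, 99, 68, 4]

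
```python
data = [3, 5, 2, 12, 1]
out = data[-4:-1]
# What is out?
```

data has length 5. The slice data[-4:-1] selects indices [1, 2, 3] (1->5, 2->2, 3->12), giving [5, 2, 12].

[5, 2, 12]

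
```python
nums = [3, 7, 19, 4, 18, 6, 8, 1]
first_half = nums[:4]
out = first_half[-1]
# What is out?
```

nums has length 8. The slice nums[:4] selects indices [0, 1, 2, 3] (0->3, 1->7, 2->19, 3->4), giving [3, 7, 19, 4]. So first_half = [3, 7, 19, 4]. Then first_half[-1] = 4.

4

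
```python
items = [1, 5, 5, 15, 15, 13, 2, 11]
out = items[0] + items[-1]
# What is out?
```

items has length 8. items[0] = 1.
items has length 8. Negative index -1 maps to positive index 8 + (-1) = 7. items[7] = 11.
Sum: 1 + 11 = 12.

12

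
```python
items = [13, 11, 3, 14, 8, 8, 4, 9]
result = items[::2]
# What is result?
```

items has length 8. The slice items[::2] selects indices [0, 2, 4, 6] (0->13, 2->3, 4->8, 6->4), giving [13, 3, 8, 4].

[13, 3, 8, 4]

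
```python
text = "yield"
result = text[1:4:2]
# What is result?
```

text has length 5. The slice text[1:4:2] selects indices [1, 3] (1->'i', 3->'l'), giving 'il'.

'il'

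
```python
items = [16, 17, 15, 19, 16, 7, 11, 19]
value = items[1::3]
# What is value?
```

items has length 8. The slice items[1::3] selects indices [1, 4, 7] (1->17, 4->16, 7->19), giving [17, 16, 19].

[17, 16, 19]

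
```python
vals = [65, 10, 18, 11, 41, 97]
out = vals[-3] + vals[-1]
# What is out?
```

vals has length 6. Negative index -3 maps to positive index 6 + (-3) = 3. vals[3] = 11.
vals has length 6. Negative index -1 maps to positive index 6 + (-1) = 5. vals[5] = 97.
Sum: 11 + 97 = 108.

108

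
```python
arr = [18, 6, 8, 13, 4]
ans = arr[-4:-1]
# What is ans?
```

arr has length 5. The slice arr[-4:-1] selects indices [1, 2, 3] (1->6, 2->8, 3->13), giving [6, 8, 13].

[6, 8, 13]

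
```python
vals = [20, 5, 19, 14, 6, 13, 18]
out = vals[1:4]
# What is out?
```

vals has length 7. The slice vals[1:4] selects indices [1, 2, 3] (1->5, 2->19, 3->14), giving [5, 19, 14].

[5, 19, 14]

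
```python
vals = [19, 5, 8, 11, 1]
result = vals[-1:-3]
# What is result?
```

vals has length 5. The slice vals[-1:-3] resolves to an empty index range, so the result is [].

[]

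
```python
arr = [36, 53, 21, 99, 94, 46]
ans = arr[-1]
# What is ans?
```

arr has length 6. Negative index -1 maps to positive index 6 + (-1) = 5. arr[5] = 46.

46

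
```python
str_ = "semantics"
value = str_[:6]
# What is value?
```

str_ has length 9. The slice str_[:6] selects indices [0, 1, 2, 3, 4, 5] (0->'s', 1->'e', 2->'m', 3->'a', 4->'n', 5->'t'), giving 'semant'.

'semant'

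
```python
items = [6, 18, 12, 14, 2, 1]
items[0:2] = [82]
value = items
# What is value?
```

items starts as [6, 18, 12, 14, 2, 1] (length 6). The slice items[0:2] covers indices [0, 1] with values [6, 18]. Replacing that slice with [82] (different length) produces [82, 12, 14, 2, 1].

[82, 12, 14, 2, 1]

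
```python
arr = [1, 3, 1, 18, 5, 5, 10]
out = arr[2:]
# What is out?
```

arr has length 7. The slice arr[2:] selects indices [2, 3, 4, 5, 6] (2->1, 3->18, 4->5, 5->5, 6->10), giving [1, 18, 5, 5, 10].

[1, 18, 5, 5, 10]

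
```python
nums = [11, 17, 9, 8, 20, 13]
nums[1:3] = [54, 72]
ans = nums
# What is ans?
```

nums starts as [11, 17, 9, 8, 20, 13] (length 6). The slice nums[1:3] covers indices [1, 2] with values [17, 9]. Replacing that slice with [54, 72] (same length) produces [11, 54, 72, 8, 20, 13].

[11, 54, 72, 8, 20, 13]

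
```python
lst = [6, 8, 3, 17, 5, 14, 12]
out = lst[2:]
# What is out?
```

lst has length 7. The slice lst[2:] selects indices [2, 3, 4, 5, 6] (2->3, 3->17, 4->5, 5->14, 6->12), giving [3, 17, 5, 14, 12].

[3, 17, 5, 14, 12]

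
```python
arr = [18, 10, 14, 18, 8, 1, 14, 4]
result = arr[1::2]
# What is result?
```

arr has length 8. The slice arr[1::2] selects indices [1, 3, 5, 7] (1->10, 3->18, 5->1, 7->4), giving [10, 18, 1, 4].

[10, 18, 1, 4]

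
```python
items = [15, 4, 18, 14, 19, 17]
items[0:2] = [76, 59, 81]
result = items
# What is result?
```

items starts as [15, 4, 18, 14, 19, 17] (length 6). The slice items[0:2] covers indices [0, 1] with values [15, 4]. Replacing that slice with [76, 59, 81] (different length) produces [76, 59, 81, 18, 14, 19, 17].

[76, 59, 81, 18, 14, 19, 17]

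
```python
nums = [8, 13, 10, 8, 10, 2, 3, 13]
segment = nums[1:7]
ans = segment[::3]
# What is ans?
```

nums has length 8. The slice nums[1:7] selects indices [1, 2, 3, 4, 5, 6] (1->13, 2->10, 3->8, 4->10, 5->2, 6->3), giving [13, 10, 8, 10, 2, 3]. So segment = [13, 10, 8, 10, 2, 3]. segment has length 6. The slice segment[::3] selects indices [0, 3] (0->13, 3->10), giving [13, 10].

[13, 10]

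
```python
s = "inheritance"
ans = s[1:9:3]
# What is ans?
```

s has length 11. The slice s[1:9:3] selects indices [1, 4, 7] (1->'n', 4->'r', 7->'a'), giving 'nra'.

'nra'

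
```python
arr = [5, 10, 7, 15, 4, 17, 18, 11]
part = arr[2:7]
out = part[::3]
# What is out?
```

arr has length 8. The slice arr[2:7] selects indices [2, 3, 4, 5, 6] (2->7, 3->15, 4->4, 5->17, 6->18), giving [7, 15, 4, 17, 18]. So part = [7, 15, 4, 17, 18]. part has length 5. The slice part[::3] selects indices [0, 3] (0->7, 3->17), giving [7, 17].

[7, 17]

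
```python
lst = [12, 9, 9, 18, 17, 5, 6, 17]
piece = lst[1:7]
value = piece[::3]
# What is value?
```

lst has length 8. The slice lst[1:7] selects indices [1, 2, 3, 4, 5, 6] (1->9, 2->9, 3->18, 4->17, 5->5, 6->6), giving [9, 9, 18, 17, 5, 6]. So piece = [9, 9, 18, 17, 5, 6]. piece has length 6. The slice piece[::3] selects indices [0, 3] (0->9, 3->17), giving [9, 17].

[9, 17]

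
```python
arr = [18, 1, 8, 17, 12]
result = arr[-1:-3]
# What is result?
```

arr has length 5. The slice arr[-1:-3] resolves to an empty index range, so the result is [].

[]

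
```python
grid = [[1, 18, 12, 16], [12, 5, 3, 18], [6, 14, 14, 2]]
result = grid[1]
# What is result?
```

grid has 3 rows. Row 1 is [12, 5, 3, 18].

[12, 5, 3, 18]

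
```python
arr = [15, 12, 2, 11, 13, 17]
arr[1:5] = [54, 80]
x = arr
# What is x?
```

arr starts as [15, 12, 2, 11, 13, 17] (length 6). The slice arr[1:5] covers indices [1, 2, 3, 4] with values [12, 2, 11, 13]. Replacing that slice with [54, 80] (different length) produces [15, 54, 80, 17].

[15, 54, 80, 17]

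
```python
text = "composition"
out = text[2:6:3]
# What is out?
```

text has length 11. The slice text[2:6:3] selects indices [2, 5] (2->'m', 5->'s'), giving 'ms'.

'ms'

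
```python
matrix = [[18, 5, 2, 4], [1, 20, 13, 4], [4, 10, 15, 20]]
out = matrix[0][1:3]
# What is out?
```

matrix[0] = [18, 5, 2, 4]. matrix[0] has length 4. The slice matrix[0][1:3] selects indices [1, 2] (1->5, 2->2), giving [5, 2].

[5, 2]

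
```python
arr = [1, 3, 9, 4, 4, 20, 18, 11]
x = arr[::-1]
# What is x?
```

arr has length 8. The slice arr[::-1] selects indices [7, 6, 5, 4, 3, 2, 1, 0] (7->11, 6->18, 5->20, 4->4, 3->4, 2->9, 1->3, 0->1), giving [11, 18, 20, 4, 4, 9, 3, 1].

[11, 18, 20, 4, 4, 9, 3, 1]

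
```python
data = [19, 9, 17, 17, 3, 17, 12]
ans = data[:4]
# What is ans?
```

data has length 7. The slice data[:4] selects indices [0, 1, 2, 3] (0->19, 1->9, 2->17, 3->17), giving [19, 9, 17, 17].

[19, 9, 17, 17]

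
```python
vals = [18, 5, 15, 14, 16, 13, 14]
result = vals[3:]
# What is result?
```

vals has length 7. The slice vals[3:] selects indices [3, 4, 5, 6] (3->14, 4->16, 5->13, 6->14), giving [14, 16, 13, 14].

[14, 16, 13, 14]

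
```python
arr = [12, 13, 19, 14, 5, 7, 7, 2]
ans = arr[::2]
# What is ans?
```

arr has length 8. The slice arr[::2] selects indices [0, 2, 4, 6] (0->12, 2->19, 4->5, 6->7), giving [12, 19, 5, 7].

[12, 19, 5, 7]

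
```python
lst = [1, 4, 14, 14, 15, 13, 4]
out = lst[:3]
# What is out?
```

lst has length 7. The slice lst[:3] selects indices [0, 1, 2] (0->1, 1->4, 2->14), giving [1, 4, 14].

[1, 4, 14]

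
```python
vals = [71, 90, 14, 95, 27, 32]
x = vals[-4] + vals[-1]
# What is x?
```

vals has length 6. Negative index -4 maps to positive index 6 + (-4) = 2. vals[2] = 14.
vals has length 6. Negative index -1 maps to positive index 6 + (-1) = 5. vals[5] = 32.
Sum: 14 + 32 = 46.

46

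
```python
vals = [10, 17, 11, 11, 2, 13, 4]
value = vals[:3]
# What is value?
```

vals has length 7. The slice vals[:3] selects indices [0, 1, 2] (0->10, 1->17, 2->11), giving [10, 17, 11].

[10, 17, 11]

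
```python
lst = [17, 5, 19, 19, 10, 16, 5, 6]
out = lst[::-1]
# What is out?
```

lst has length 8. The slice lst[::-1] selects indices [7, 6, 5, 4, 3, 2, 1, 0] (7->6, 6->5, 5->16, 4->10, 3->19, 2->19, 1->5, 0->17), giving [6, 5, 16, 10, 19, 19, 5, 17].

[6, 5, 16, 10, 19, 19, 5, 17]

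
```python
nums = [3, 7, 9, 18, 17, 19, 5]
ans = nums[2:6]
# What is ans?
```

nums has length 7. The slice nums[2:6] selects indices [2, 3, 4, 5] (2->9, 3->18, 4->17, 5->19), giving [9, 18, 17, 19].

[9, 18, 17, 19]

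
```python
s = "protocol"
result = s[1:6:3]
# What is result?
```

s has length 8. The slice s[1:6:3] selects indices [1, 4] (1->'r', 4->'o'), giving 'ro'.

'ro'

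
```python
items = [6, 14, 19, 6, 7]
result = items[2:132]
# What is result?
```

items has length 5. The slice items[2:132] selects indices [2, 3, 4] (2->19, 3->6, 4->7), giving [19, 6, 7].

[19, 6, 7]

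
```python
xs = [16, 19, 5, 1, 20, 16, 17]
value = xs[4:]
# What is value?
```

xs has length 7. The slice xs[4:] selects indices [4, 5, 6] (4->20, 5->16, 6->17), giving [20, 16, 17].

[20, 16, 17]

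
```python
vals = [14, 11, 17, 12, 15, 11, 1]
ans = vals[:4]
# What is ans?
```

vals has length 7. The slice vals[:4] selects indices [0, 1, 2, 3] (0->14, 1->11, 2->17, 3->12), giving [14, 11, 17, 12].

[14, 11, 17, 12]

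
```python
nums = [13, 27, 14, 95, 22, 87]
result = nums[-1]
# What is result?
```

nums has length 6. Negative index -1 maps to positive index 6 + (-1) = 5. nums[5] = 87.

87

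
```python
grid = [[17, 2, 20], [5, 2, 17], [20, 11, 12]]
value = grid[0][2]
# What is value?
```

grid[0] = [17, 2, 20]. Taking column 2 of that row yields 20.

20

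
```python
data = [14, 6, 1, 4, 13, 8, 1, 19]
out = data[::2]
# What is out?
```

data has length 8. The slice data[::2] selects indices [0, 2, 4, 6] (0->14, 2->1, 4->13, 6->1), giving [14, 1, 13, 1].

[14, 1, 13, 1]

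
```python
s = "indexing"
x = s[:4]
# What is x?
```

s has length 8. The slice s[:4] selects indices [0, 1, 2, 3] (0->'i', 1->'n', 2->'d', 3->'e'), giving 'inde'.

'inde'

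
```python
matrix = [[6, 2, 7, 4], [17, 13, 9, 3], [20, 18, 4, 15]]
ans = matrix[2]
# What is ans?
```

matrix has 3 rows. Row 2 is [20, 18, 4, 15].

[20, 18, 4, 15]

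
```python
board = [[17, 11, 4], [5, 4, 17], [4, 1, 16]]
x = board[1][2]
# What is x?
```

board[1] = [5, 4, 17]. Taking column 2 of that row yields 17.

17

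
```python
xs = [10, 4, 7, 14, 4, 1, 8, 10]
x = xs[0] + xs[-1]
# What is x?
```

xs has length 8. xs[0] = 10.
xs has length 8. Negative index -1 maps to positive index 8 + (-1) = 7. xs[7] = 10.
Sum: 10 + 10 = 20.

20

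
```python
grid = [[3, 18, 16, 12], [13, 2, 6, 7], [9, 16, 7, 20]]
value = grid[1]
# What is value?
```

grid has 3 rows. Row 1 is [13, 2, 6, 7].

[13, 2, 6, 7]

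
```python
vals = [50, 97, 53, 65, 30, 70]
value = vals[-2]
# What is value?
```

vals has length 6. Negative index -2 maps to positive index 6 + (-2) = 4. vals[4] = 30.

30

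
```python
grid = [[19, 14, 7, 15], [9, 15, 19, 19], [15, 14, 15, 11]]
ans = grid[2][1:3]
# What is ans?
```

grid[2] = [15, 14, 15, 11]. grid[2] has length 4. The slice grid[2][1:3] selects indices [1, 2] (1->14, 2->15), giving [14, 15].

[14, 15]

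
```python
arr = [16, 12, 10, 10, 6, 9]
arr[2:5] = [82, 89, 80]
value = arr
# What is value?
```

arr starts as [16, 12, 10, 10, 6, 9] (length 6). The slice arr[2:5] covers indices [2, 3, 4] with values [10, 10, 6]. Replacing that slice with [82, 89, 80] (same length) produces [16, 12, 82, 89, 80, 9].

[16, 12, 82, 89, 80, 9]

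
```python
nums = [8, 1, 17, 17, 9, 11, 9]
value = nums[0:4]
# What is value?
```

nums has length 7. The slice nums[0:4] selects indices [0, 1, 2, 3] (0->8, 1->1, 2->17, 3->17), giving [8, 1, 17, 17].

[8, 1, 17, 17]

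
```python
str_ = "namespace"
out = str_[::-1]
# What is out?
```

str_ has length 9. The slice str_[::-1] selects indices [8, 7, 6, 5, 4, 3, 2, 1, 0] (8->'e', 7->'c', 6->'a', 5->'p', 4->'s', 3->'e', 2->'m', 1->'a', 0->'n'), giving 'ecapseman'.

'ecapseman'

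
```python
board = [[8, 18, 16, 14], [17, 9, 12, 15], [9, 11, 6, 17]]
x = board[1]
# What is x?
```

board has 3 rows. Row 1 is [17, 9, 12, 15].

[17, 9, 12, 15]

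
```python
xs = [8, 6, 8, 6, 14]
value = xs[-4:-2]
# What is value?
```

xs has length 5. The slice xs[-4:-2] selects indices [1, 2] (1->6, 2->8), giving [6, 8].

[6, 8]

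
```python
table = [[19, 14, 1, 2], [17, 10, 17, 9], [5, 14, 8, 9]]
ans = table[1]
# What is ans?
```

table has 3 rows. Row 1 is [17, 10, 17, 9].

[17, 10, 17, 9]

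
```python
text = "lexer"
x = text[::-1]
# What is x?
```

text has length 5. The slice text[::-1] selects indices [4, 3, 2, 1, 0] (4->'r', 3->'e', 2->'x', 1->'e', 0->'l'), giving 'rexel'.

'rexel'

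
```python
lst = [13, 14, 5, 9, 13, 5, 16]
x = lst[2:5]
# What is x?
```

lst has length 7. The slice lst[2:5] selects indices [2, 3, 4] (2->5, 3->9, 4->13), giving [5, 9, 13].

[5, 9, 13]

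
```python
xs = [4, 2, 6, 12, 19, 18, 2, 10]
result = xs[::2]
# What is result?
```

xs has length 8. The slice xs[::2] selects indices [0, 2, 4, 6] (0->4, 2->6, 4->19, 6->2), giving [4, 6, 19, 2].

[4, 6, 19, 2]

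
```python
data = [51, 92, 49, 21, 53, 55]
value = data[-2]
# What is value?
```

data has length 6. Negative index -2 maps to positive index 6 + (-2) = 4. data[4] = 53.

53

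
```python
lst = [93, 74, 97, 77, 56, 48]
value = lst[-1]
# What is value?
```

lst has length 6. Negative index -1 maps to positive index 6 + (-1) = 5. lst[5] = 48.

48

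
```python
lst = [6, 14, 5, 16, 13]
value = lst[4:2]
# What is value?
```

lst has length 5. The slice lst[4:2] resolves to an empty index range, so the result is [].

[]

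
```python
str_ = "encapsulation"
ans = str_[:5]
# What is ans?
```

str_ has length 13. The slice str_[:5] selects indices [0, 1, 2, 3, 4] (0->'e', 1->'n', 2->'c', 3->'a', 4->'p'), giving 'encap'.

'encap'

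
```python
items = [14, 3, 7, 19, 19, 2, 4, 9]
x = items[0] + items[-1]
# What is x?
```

items has length 8. items[0] = 14.
items has length 8. Negative index -1 maps to positive index 8 + (-1) = 7. items[7] = 9.
Sum: 14 + 9 = 23.

23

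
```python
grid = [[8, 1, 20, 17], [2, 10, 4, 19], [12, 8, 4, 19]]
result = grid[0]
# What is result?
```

grid has 3 rows. Row 0 is [8, 1, 20, 17].

[8, 1, 20, 17]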